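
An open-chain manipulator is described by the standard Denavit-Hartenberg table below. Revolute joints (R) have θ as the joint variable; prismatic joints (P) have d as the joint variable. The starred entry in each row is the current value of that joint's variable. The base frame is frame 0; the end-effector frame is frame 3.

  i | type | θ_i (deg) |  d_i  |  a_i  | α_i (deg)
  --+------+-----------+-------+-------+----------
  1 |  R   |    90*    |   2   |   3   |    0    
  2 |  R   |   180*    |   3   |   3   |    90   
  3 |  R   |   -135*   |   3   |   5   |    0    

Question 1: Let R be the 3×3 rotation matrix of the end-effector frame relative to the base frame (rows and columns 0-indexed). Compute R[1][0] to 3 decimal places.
0.707

End-effector x-axis (col 0 of R) = (0.0000,0.7071,-0.7071)
R[1][0] = 0.7071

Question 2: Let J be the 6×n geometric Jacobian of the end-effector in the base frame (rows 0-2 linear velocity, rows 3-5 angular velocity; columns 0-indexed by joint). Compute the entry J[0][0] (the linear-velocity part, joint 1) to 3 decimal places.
-3.536

axis z_0 = ẑ; lever o_n−o_0 = (-3.0000,3.5355,1.4645)
cross product → J_v[:, 0] = (-3.5355,-3.0000,0.0000)
J_ω[:, 0] = z_0
entry J[0][0] = -3.5355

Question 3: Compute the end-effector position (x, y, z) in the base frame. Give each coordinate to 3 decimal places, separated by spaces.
-3.000 3.536 1.464

after link 1: o_1 = (0.0000, 3.0000, 2.0000)
after link 2: o_2 = (-0.0000, 0.0000, 5.0000)
after link 3: o_3 = (-3.0000, 3.5355, 1.4645)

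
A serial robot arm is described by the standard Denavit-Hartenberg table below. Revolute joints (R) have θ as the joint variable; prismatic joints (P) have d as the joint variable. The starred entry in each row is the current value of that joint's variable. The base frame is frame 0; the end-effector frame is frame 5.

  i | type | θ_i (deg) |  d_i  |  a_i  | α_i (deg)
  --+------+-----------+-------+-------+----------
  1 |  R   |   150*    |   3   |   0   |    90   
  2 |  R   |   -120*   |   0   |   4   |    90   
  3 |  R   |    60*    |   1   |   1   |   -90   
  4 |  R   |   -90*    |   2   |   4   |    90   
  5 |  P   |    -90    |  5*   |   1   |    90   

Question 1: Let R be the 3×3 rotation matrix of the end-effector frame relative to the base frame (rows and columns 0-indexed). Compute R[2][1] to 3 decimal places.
0.433

End-effector y-axis (col 1 of R) = (-0.6495,-0.6250,0.4330)
R[2][1] = 0.4330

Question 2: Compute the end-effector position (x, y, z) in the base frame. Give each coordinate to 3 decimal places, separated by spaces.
after link 1: o_1 = (0.0000, 0.0000, 3.0000)
after link 2: o_2 = (1.7321, -1.0000, -0.4641)
after link 3: o_3 = (3.1316, -0.8080, -0.3971)
after link 4: o_4 = (5.8816, -1.2410, 3.1029)
after link 5: o_5 = (2.7590, -5.0155, 4.5179)

2.759 -5.016 4.518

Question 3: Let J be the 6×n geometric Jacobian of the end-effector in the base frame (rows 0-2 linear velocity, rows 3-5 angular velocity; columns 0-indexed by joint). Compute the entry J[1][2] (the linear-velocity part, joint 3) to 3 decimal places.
axis z_2 = (0.7500,-0.4330,0.5000); lever o_n−o_2 = (1.0269,-4.0155,4.9821)
cross product → J_v[:, 2] = (-0.1495,-3.2231,-2.5670)
J_ω[:, 2] = z_2
entry J[1][2] = -3.2231

-3.223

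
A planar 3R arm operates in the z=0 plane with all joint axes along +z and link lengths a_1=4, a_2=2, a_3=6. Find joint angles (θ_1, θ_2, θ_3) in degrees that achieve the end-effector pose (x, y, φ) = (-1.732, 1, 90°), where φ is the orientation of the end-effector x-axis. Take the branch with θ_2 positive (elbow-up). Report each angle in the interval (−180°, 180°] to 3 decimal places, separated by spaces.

-128.213 60.001 158.212

wrist centre = target − a_3·(cos φ, sin φ) = (-1.7320, -5.0000)
cos θ_2 = (27.9998−4²−2²)/(2·4·2) = 0.5000; θ_2 = 60.0007° (elbow-up)
β = atan2(-5.0000,-1.7320) = -109.1061°; ψ = atan2(1.7321,5.0000) = 19.1068°
θ_1 = β − ψ = -128.2129°
θ_3 = φ − θ_1 − θ_2 = 158.2122° (wrapped to (-180°,180°])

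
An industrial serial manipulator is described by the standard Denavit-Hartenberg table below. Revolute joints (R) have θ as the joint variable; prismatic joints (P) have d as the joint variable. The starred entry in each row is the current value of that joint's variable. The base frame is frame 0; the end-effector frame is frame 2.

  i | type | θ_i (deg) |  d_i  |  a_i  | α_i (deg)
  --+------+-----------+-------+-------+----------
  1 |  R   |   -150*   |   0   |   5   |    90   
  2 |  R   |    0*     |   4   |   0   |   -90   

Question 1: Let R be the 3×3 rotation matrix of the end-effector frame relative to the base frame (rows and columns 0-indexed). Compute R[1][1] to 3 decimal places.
-0.866

End-effector y-axis (col 1 of R) = (0.5000,-0.8660,0.0000)
R[1][1] = -0.8660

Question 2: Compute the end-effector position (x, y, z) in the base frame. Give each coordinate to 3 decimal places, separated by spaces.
-6.330 0.964 0.000

after link 1: o_1 = (-4.3301, -2.5000, 0.0000)
after link 2: o_2 = (-6.3301, 0.9641, 0.0000)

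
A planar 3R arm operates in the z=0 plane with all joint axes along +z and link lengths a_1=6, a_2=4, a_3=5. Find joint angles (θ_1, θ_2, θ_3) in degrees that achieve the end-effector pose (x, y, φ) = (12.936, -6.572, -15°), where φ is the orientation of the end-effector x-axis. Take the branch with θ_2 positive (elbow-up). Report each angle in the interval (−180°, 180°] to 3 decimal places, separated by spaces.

wrist centre = target − a_3·(cos φ, sin φ) = (8.1064, -5.2779)
cos θ_2 = (93.5695−6²−4²)/(2·6·4) = 0.8660; θ_2 = 29.9993° (elbow-up)
β = atan2(-5.2779,8.1064) = -33.0674°; ψ = atan2(2.0000,9.4641) = 11.9322°
θ_1 = β − ψ = -44.9996°
θ_3 = φ − θ_1 − θ_2 = 0.0003° (wrapped to (-180°,180°])

-45.000 29.999 0.000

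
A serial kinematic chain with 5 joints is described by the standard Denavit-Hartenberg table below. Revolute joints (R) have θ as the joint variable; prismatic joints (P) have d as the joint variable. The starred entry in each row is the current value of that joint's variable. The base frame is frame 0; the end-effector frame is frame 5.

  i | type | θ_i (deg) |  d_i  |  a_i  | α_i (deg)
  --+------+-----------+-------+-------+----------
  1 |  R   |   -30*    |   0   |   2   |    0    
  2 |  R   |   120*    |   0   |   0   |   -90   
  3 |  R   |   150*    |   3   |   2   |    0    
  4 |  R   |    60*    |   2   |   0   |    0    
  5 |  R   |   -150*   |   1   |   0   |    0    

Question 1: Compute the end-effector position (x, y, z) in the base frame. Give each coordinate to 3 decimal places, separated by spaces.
-4.268 -2.732 -1.000

after link 1: o_1 = (1.7321, -1.0000, 0.0000)
after link 2: o_2 = (1.7321, -1.0000, 0.0000)
after link 3: o_3 = (-1.2679, -2.7321, -1.0000)
after link 4: o_4 = (-3.2679, -2.7321, -1.0000)
after link 5: o_5 = (-4.2679, -2.7321, -1.0000)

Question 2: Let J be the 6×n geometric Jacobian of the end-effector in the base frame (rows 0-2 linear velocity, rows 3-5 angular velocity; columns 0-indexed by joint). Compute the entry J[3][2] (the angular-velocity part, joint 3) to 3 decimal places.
axis z_2 = (-1.0000,0.0000,0.0000); lever o_n−o_2 = (-6.0000,-1.7321,-1.0000)
cross product → J_v[:, 2] = (-0.0000,-1.0000,1.7321)
J_ω[:, 2] = z_2
entry J[3][2] = -1.0000

-1.000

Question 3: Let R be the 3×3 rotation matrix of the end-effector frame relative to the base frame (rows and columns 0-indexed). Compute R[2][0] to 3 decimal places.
-0.866

End-effector x-axis (col 0 of R) = (0.0000,0.5000,-0.8660)
R[2][0] = -0.8660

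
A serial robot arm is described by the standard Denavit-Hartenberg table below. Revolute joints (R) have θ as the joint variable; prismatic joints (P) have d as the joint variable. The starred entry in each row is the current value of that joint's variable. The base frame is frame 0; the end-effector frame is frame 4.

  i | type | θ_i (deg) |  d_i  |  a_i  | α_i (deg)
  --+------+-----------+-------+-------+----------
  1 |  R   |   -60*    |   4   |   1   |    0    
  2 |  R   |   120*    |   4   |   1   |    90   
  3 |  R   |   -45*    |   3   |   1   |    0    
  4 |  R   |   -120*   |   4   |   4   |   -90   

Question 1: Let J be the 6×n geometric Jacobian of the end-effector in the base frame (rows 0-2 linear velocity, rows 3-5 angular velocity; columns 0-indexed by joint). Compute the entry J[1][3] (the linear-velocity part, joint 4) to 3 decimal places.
0.897

axis z_3 = (0.8660,-0.5000,0.0000); lever o_n−o_3 = (1.5322,-5.3461,-1.0353)
cross product → J_v[:, 3] = (0.5176,0.8966,-3.8637)
J_ω[:, 3] = z_3
entry J[1][3] = 0.8966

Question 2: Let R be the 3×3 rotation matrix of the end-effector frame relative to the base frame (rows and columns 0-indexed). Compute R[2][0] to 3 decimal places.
-0.259

End-effector x-axis (col 0 of R) = (-0.4830,-0.8365,-0.2588)
R[2][0] = -0.2588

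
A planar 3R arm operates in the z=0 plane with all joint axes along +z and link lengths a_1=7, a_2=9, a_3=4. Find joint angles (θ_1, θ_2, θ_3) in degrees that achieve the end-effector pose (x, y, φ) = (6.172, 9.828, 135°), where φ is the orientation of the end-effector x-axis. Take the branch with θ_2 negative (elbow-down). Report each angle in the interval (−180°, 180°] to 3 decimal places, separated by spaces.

89.997 -89.999 135.003

wrist centre = target − a_3·(cos φ, sin φ) = (9.0004, 6.9996)
cos θ_2 = (130.0017−7²−9²)/(2·7·9) = 0.0000; θ_2 = -89.9992° (elbow-down)
β = atan2(6.9996,9.0004) = 37.8720°; ψ = atan2(-9.0000,7.0001) = -52.1245°
θ_1 = β − ψ = 89.9965°
θ_3 = φ − θ_1 − θ_2 = 135.0027° (wrapped to (-180°,180°])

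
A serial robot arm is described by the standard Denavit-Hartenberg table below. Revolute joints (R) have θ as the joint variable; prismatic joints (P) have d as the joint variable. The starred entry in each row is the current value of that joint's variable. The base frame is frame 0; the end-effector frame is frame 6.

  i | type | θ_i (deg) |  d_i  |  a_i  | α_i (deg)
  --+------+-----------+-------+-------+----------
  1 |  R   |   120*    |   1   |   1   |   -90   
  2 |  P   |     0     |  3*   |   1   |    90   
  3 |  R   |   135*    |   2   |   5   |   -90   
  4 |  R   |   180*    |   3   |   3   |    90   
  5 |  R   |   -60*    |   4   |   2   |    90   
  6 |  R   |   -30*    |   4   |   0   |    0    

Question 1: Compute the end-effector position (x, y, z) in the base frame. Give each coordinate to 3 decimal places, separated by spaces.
-5.461 -3.890 -1.000

after link 1: o_1 = (-0.5000, 0.8660, 1.0000)
after link 2: o_2 = (-3.5981, 0.2321, 1.0000)
after link 3: o_3 = (-4.8922, -4.5976, 3.0000)
after link 4: o_4 = (-1.2179, -2.4763, 3.0000)
after link 5: o_5 = (-2.6322, -1.0620, -1.0000)
after link 6: o_6 = (-5.4606, -3.8905, -1.0000)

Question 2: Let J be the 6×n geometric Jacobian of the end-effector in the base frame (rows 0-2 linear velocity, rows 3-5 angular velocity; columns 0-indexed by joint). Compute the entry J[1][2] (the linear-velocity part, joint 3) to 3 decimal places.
-1.863

axis z_2 = (0.0000,0.0000,1.0000); lever o_n−o_2 = (-1.8625,-4.1225,-2.0000)
cross product → J_v[:, 2] = (4.1225,-1.8625,0.0000)
J_ω[:, 2] = z_2
entry J[1][2] = -1.8625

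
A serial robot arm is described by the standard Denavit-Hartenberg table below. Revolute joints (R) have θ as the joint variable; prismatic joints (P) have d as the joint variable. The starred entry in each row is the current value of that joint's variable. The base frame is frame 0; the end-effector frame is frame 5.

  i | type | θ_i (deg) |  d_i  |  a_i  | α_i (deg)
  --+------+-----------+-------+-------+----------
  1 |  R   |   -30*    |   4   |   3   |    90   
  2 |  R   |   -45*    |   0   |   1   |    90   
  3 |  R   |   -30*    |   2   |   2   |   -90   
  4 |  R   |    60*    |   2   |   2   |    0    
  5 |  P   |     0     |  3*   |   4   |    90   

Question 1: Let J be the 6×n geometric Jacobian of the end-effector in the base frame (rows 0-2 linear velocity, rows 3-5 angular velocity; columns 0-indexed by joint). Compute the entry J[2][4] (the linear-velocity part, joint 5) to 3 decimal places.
-0.354

prismatic axis z_4 = (-0.1268,-0.9268,-0.3536)
J_v[:, 4] = z_4; J_ω[:, 4] = (0,0,0)
entry J[2][4] = -0.3536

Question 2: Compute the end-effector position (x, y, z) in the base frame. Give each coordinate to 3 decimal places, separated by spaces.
after link 1: o_1 = (2.5981, -1.5000, 4.0000)
after link 2: o_2 = (3.2104, -1.8536, 3.2929)
after link 3: o_3 = (3.5464, -0.8928, 0.6539)
after link 4: o_4 = (5.1337, -3.2319, 0.5592)
after link 5: o_5 = (8.4352, -6.9833, 0.7233)

8.435 -6.983 0.723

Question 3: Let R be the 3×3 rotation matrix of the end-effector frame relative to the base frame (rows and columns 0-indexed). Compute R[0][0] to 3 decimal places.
End-effector x-axis (col 0 of R) = (0.9205,-0.2428,0.3062)
R[0][0] = 0.9205

0.920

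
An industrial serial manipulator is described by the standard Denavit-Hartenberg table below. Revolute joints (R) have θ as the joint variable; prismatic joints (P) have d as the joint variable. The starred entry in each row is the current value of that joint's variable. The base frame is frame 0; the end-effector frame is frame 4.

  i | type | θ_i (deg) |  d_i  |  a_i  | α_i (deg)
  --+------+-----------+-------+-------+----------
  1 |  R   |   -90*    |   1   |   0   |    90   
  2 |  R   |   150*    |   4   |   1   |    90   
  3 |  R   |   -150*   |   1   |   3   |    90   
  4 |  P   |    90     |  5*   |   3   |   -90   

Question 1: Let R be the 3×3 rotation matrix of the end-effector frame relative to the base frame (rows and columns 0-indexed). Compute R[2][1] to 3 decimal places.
0.250

End-effector y-axis (col 1 of R) = (0.8660,0.4330,0.2500)
R[2][1] = 0.2500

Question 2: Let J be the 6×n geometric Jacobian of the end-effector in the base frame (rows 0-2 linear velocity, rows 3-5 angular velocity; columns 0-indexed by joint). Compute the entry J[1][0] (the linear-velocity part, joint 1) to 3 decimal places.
axis z_0 = ẑ; lever o_n−o_0 = (-6.8301,-5.5490,2.4151)
cross product → J_v[:, 0] = (5.5490,-6.8301,0.0000)
J_ω[:, 0] = z_0
entry J[1][0] = -6.8301

-6.830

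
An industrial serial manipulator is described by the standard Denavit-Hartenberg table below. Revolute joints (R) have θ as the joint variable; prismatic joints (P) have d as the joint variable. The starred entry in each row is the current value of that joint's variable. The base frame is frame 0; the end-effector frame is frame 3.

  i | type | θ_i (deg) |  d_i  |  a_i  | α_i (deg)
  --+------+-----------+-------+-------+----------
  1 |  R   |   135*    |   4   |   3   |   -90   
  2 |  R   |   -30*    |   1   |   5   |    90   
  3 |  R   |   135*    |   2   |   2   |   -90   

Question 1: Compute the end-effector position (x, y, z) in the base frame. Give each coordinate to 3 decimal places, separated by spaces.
-5.317 1.903 7.525

after link 1: o_1 = (-2.1213, 2.1213, 4.0000)
after link 2: o_2 = (-5.8903, 4.4761, 6.5000)
after link 3: o_3 = (-5.3172, 1.9029, 7.5249)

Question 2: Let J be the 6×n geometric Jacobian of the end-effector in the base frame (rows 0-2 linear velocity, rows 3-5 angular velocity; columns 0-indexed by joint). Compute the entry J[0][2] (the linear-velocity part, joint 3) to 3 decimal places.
1.866

axis z_2 = (0.3536,-0.3536,0.8660); lever o_n−o_2 = (0.5731,-2.5731,1.0249)
cross product → J_v[:, 2] = (1.8660,0.1340,-0.7071)
J_ω[:, 2] = z_2
entry J[0][2] = 1.8660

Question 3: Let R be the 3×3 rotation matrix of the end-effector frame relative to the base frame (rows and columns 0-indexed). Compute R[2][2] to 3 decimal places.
End-effector z-axis (col 2 of R) = (0.9330,0.0670,-0.3536)
R[2][2] = -0.3536

-0.354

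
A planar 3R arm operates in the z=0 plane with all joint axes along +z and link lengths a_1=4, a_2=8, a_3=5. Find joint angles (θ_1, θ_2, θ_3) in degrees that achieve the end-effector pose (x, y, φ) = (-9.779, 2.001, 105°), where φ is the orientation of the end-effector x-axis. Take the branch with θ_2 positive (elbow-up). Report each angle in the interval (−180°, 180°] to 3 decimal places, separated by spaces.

wrist centre = target − a_3·(cos φ, sin φ) = (-8.4849, -2.8286)
cos θ_2 = (79.9948−4²−8²)/(2·4·8) = -0.0001; θ_2 = 90.0047° (elbow-up)
β = atan2(-2.8286,-8.4849) = -161.5631°; ψ = atan2(8.0000,3.9993) = 63.4387°
θ_1 = β − ψ = -225.0018°
θ_3 = φ − θ_1 − θ_2 = -120.0029° (wrapped to (-180°,180°])

134.998 90.005 -120.003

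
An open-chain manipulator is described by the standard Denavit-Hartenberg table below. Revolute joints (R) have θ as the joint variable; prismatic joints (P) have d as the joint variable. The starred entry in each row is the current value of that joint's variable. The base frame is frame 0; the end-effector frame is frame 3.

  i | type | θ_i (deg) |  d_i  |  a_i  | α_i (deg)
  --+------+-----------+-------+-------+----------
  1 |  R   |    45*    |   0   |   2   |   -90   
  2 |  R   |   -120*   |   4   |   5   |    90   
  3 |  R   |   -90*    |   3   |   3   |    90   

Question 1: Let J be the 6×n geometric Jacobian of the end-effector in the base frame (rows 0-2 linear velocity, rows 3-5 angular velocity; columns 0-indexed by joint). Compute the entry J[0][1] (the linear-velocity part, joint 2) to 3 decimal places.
axis z_1 = (-0.7071,0.7071,0.0000); lever o_n−o_1 = (-4.3120,-2.8978,2.8301)
cross product → J_v[:, 1] = (2.0012,2.0012,5.0981)
J_ω[:, 1] = z_1
entry J[0][1] = 2.0012

2.001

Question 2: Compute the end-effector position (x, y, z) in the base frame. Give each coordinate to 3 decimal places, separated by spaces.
-2.898 -1.484 2.830

after link 1: o_1 = (1.4142, 1.4142, 0.0000)
after link 2: o_2 = (-3.1820, 2.4749, 4.3301)
after link 3: o_3 = (-2.8978, -1.4836, 2.8301)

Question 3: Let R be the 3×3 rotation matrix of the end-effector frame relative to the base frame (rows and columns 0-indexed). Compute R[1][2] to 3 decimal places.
0.354

End-effector z-axis (col 2 of R) = (0.3536,0.3536,-0.8660)
R[1][2] = 0.3536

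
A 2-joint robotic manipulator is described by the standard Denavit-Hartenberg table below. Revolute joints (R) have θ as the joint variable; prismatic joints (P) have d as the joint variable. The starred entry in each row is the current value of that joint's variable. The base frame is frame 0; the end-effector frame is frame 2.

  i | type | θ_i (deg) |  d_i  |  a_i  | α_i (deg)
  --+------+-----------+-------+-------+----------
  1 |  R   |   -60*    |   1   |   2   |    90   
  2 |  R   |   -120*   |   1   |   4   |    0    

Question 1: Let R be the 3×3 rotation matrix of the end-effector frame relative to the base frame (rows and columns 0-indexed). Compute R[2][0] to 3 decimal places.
End-effector x-axis (col 0 of R) = (-0.2500,0.4330,-0.8660)
R[2][0] = -0.8660

-0.866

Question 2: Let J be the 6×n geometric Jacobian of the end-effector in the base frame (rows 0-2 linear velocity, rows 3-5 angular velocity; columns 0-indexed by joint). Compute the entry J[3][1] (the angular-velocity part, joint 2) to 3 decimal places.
-0.866

axis z_1 = (-0.8660,-0.5000,0.0000); lever o_n−o_1 = (-1.8660,1.2321,-3.4641)
cross product → J_v[:, 1] = (1.7321,-3.0000,-2.0000)
J_ω[:, 1] = z_1
entry J[3][1] = -0.8660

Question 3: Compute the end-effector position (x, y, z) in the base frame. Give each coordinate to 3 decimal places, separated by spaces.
-0.866 -0.500 -2.464

after link 1: o_1 = (1.0000, -1.7321, 1.0000)
after link 2: o_2 = (-0.8660, -0.5000, -2.4641)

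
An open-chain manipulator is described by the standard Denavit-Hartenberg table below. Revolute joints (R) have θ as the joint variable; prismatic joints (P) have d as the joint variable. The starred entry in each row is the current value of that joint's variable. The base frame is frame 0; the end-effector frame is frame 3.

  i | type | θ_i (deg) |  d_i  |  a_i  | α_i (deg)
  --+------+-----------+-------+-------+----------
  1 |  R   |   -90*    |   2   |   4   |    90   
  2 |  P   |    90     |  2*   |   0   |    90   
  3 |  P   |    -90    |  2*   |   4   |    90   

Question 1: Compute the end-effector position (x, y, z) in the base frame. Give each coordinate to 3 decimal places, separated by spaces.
2.000 -6.000 2.000

after link 1: o_1 = (0.0000, -4.0000, 2.0000)
after link 2: o_2 = (-2.0000, -4.0000, 2.0000)
after link 3: o_3 = (2.0000, -6.0000, 2.0000)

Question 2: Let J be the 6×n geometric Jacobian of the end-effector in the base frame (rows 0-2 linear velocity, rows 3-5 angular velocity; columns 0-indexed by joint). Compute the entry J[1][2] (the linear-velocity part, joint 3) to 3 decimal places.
-1.000

prismatic axis z_2 = (-0.0000,-1.0000,-0.0000)
J_v[:, 2] = z_2; J_ω[:, 2] = (0,0,0)
entry J[1][2] = -1.0000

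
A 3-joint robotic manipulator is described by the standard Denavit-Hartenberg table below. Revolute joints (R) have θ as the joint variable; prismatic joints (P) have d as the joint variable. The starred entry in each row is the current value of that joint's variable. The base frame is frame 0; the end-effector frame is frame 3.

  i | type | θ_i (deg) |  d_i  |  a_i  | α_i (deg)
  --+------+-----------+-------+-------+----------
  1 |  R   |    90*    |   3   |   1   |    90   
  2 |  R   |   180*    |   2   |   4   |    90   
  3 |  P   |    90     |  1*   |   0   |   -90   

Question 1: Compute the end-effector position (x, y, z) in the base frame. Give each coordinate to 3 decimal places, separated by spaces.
2.000 -3.000 4.000

after link 1: o_1 = (0.0000, 1.0000, 3.0000)
after link 2: o_2 = (2.0000, -3.0000, 3.0000)
after link 3: o_3 = (2.0000, -3.0000, 4.0000)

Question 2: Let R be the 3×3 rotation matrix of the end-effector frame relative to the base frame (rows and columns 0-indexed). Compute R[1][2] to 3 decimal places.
End-effector z-axis (col 2 of R) = (0.0000,1.0000,-0.0000)
R[1][2] = 1.0000

1.000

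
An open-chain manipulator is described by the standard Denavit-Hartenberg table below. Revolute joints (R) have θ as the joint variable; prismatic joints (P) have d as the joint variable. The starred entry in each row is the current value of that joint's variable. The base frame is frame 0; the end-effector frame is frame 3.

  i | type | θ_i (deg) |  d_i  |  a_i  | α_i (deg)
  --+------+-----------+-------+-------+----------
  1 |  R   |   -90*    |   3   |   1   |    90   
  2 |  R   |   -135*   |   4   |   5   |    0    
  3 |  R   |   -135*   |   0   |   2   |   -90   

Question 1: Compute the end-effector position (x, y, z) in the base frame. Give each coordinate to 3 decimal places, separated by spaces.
-4.000 2.536 1.464

after link 1: o_1 = (0.0000, -1.0000, 3.0000)
after link 2: o_2 = (-4.0000, 2.5355, -0.5355)
after link 3: o_3 = (-4.0000, 2.5355, 1.4645)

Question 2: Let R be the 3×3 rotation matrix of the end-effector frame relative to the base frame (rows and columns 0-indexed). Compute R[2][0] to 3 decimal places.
End-effector x-axis (col 0 of R) = (0.0000,0.0000,1.0000)
R[2][0] = 1.0000

1.000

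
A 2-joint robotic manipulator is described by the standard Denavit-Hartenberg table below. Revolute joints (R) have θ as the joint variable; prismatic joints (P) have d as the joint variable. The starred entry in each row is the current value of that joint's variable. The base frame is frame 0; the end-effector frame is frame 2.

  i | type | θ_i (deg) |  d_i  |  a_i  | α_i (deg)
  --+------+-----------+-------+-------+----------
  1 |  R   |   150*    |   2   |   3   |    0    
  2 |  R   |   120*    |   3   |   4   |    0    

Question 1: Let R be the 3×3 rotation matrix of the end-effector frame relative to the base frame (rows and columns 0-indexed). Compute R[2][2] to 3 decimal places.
1.000

End-effector z-axis (col 2 of R) = (0.0000,0.0000,1.0000)
R[2][2] = 1.0000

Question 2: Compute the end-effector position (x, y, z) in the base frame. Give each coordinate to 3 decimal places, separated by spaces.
-2.598 -2.500 5.000

after link 1: o_1 = (-2.5981, 1.5000, 2.0000)
after link 2: o_2 = (-2.5981, -2.5000, 5.0000)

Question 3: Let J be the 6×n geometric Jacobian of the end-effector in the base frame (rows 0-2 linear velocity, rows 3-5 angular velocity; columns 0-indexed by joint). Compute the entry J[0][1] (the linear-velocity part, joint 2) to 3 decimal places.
4.000

axis z_1 = (0.0000,0.0000,1.0000); lever o_n−o_1 = (-0.0000,-4.0000,3.0000)
cross product → J_v[:, 1] = (4.0000,-0.0000,0.0000)
J_ω[:, 1] = z_1
entry J[0][1] = 4.0000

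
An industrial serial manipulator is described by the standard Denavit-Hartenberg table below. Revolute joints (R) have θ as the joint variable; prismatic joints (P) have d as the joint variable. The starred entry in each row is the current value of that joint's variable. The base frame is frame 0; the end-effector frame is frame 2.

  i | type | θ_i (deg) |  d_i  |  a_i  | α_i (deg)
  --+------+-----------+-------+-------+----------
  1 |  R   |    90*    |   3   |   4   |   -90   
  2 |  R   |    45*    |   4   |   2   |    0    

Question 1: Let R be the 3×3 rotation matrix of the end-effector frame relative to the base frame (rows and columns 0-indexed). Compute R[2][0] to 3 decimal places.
-0.707

End-effector x-axis (col 0 of R) = (0.0000,0.7071,-0.7071)
R[2][0] = -0.7071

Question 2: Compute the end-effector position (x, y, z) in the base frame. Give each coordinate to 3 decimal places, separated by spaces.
-4.000 5.414 1.586

after link 1: o_1 = (0.0000, 4.0000, 3.0000)
after link 2: o_2 = (-4.0000, 5.4142, 1.5858)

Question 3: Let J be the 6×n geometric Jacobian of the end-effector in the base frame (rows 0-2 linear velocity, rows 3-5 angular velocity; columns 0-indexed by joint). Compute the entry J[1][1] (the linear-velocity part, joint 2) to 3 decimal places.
axis z_1 = (-1.0000,0.0000,0.0000); lever o_n−o_1 = (-4.0000,1.4142,-1.4142)
cross product → J_v[:, 1] = (-0.0000,-1.4142,-1.4142)
J_ω[:, 1] = z_1
entry J[1][1] = -1.4142

-1.414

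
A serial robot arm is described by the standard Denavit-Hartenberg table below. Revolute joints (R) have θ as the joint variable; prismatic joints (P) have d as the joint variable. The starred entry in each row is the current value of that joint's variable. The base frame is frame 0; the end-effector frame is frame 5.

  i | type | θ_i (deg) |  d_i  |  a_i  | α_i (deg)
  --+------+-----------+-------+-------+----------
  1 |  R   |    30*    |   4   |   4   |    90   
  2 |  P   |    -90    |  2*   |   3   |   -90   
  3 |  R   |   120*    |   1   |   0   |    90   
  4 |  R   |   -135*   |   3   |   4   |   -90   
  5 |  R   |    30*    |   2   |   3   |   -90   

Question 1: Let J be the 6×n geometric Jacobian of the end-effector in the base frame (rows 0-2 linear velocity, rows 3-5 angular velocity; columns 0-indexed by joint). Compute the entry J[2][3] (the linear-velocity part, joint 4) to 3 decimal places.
axis z_3 = (-0.2500,0.4330,-0.8660); lever o_n−o_3 = (-4.2324,-4.8289,-2.9247)
cross product → J_v[:, 3] = (-5.4483,2.9342,3.0399)
J_ω[:, 3] = z_3
entry J[2][3] = 3.0399

3.040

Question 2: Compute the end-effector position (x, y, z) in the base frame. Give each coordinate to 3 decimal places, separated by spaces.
1.098 -4.061 -1.925

after link 1: o_1 = (3.4641, 2.0000, 4.0000)
after link 2: o_2 = (4.4641, 0.2679, 1.0000)
after link 3: o_3 = (5.3301, 0.7679, 1.0000)
after link 4: o_4 = (3.3554, -1.4685, -3.0123)
after link 5: o_5 = (1.0978, -4.0609, -1.9247)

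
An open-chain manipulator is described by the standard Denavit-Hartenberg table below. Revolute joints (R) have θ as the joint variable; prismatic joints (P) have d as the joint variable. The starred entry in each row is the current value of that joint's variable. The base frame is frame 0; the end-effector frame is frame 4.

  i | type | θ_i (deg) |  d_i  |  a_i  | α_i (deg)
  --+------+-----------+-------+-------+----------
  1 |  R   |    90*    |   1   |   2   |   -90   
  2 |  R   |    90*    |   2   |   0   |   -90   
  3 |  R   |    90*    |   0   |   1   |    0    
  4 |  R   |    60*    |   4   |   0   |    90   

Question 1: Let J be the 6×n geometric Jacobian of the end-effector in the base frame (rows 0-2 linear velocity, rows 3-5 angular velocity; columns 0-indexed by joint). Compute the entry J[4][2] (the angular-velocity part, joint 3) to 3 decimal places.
axis z_2 = (-0.0000,-1.0000,-0.0000); lever o_n−o_2 = (1.0000,-4.0000,-0.0000)
cross product → J_v[:, 2] = (0.0000,-0.0000,1.0000)
J_ω[:, 2] = z_2
entry J[4][2] = -1.0000

-1.000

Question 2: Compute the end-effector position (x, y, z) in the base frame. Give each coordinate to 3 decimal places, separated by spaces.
after link 1: o_1 = (0.0000, 2.0000, 1.0000)
after link 2: o_2 = (-2.0000, 2.0000, 1.0000)
after link 3: o_3 = (-1.0000, 2.0000, 1.0000)
after link 4: o_4 = (-1.0000, -2.0000, 1.0000)

-1.000 -2.000 1.000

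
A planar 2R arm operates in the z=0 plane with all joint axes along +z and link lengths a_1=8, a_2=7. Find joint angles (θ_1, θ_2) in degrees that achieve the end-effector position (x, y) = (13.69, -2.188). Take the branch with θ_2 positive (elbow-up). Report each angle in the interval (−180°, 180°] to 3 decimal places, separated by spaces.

-29.996 44.995

cos θ_2 = (192.2034−8²−7²)/(2·8·7) = 0.7072; θ_2 = 44.9946° (elbow-up)
β = atan2(-2.1880,13.6900) = -9.0805°; ψ = atan2(4.9493,12.9502) = 20.9157°
θ_1 = β − ψ = -29.9962°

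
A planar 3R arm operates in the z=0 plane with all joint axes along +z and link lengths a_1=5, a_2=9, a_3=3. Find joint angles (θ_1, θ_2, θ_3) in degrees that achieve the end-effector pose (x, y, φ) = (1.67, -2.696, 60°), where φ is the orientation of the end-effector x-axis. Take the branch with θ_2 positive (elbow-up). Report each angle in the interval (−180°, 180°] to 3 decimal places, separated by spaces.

149.998 150.002 120.000

wrist centre = target − a_3·(cos φ, sin φ) = (0.1700, -5.2941)
cos θ_2 = (28.0561−5²−9²)/(2·5·9) = -0.8660; θ_2 = 150.0020° (elbow-up)
β = atan2(-5.2941,0.1700) = -88.1608°; ψ = atan2(4.4997,-2.7944) = 121.8408°
θ_1 = β − ψ = -210.0016°
θ_3 = φ − θ_1 − θ_2 = 119.9996° (wrapped to (-180°,180°])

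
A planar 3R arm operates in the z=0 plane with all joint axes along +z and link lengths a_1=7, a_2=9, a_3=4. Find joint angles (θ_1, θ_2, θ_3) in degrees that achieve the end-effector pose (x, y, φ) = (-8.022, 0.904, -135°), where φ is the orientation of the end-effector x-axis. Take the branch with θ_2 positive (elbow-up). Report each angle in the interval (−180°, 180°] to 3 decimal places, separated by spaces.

60.004 135.000 29.996

wrist centre = target − a_3·(cos φ, sin φ) = (-5.1936, 3.7324)
cos θ_2 = (40.9042−7²−9²)/(2·7·9) = -0.7071; θ_2 = 135.0002° (elbow-up)
β = atan2(3.7324,-5.1936) = 144.2966°; ψ = atan2(6.3639,0.6360) = 84.2928°
θ_1 = β − ψ = 60.0038°
θ_3 = φ − θ_1 − θ_2 = 29.9960° (wrapped to (-180°,180°])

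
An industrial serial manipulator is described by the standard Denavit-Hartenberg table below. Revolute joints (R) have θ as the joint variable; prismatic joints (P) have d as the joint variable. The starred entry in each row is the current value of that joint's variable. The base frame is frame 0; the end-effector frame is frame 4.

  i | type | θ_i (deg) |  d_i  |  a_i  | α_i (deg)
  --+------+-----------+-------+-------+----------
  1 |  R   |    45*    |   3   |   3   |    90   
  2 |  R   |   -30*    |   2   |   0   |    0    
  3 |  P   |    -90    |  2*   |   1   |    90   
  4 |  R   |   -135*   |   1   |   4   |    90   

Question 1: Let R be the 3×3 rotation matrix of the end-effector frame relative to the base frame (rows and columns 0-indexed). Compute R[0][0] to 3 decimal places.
-0.250

End-effector x-axis (col 0 of R) = (-0.2500,0.7500,0.6124)
R[0][0] = -0.2500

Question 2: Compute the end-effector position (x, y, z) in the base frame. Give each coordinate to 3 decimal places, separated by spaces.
after link 1: o_1 = (2.1213, 2.1213, 3.0000)
after link 2: o_2 = (3.5355, 0.7071, 3.0000)
after link 3: o_3 = (4.5962, -1.0607, 2.1340)
after link 4: o_4 = (2.9838, 1.3270, 5.0835)

2.984 1.327 5.083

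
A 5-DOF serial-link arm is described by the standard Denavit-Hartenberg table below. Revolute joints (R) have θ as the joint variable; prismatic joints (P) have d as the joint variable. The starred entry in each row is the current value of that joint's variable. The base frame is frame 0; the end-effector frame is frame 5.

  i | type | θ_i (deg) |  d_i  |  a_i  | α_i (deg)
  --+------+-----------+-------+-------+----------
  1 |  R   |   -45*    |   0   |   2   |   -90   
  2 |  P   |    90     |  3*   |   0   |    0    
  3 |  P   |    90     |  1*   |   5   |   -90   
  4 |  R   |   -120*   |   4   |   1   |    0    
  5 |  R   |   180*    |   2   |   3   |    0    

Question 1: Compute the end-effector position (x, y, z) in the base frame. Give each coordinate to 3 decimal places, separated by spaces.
after link 1: o_1 = (1.4142, -1.4142, 0.0000)
after link 2: o_2 = (3.5355, 0.7071, 0.0000)
after link 3: o_3 = (0.7071, 4.9497, -0.0000)
after link 4: o_4 = (1.6730, 5.2086, 4.0000)
after link 5: o_5 = (-1.2247, 4.4321, 6.0000)

-1.225 4.432 6.000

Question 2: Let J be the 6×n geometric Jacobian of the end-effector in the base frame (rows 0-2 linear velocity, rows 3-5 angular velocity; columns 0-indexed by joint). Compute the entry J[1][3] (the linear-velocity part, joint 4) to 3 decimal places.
-1.932

axis z_3 = (-0.0000,0.0000,1.0000); lever o_n−o_3 = (-1.9319,-0.5176,6.0000)
cross product → J_v[:, 3] = (0.5176,-1.9319,0.0000)
J_ω[:, 3] = z_3
entry J[1][3] = -1.9319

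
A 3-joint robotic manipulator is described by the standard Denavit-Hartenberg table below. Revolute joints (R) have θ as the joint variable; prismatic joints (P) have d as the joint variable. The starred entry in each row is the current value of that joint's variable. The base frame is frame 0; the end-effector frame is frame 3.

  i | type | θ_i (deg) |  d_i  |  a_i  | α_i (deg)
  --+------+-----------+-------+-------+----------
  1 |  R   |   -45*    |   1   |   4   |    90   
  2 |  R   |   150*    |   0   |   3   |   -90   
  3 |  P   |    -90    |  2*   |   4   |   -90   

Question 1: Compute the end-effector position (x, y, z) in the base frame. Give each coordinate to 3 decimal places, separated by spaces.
-2.544 -3.113 0.768

after link 1: o_1 = (2.8284, -2.8284, 1.0000)
after link 2: o_2 = (0.9913, -0.9913, 2.5000)
after link 3: o_3 = (-2.5442, -3.1126, 0.7679)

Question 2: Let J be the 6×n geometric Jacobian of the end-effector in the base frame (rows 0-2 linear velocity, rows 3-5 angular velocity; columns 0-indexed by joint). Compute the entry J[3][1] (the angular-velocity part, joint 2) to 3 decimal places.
-0.707

axis z_1 = (-0.7071,-0.7071,0.0000); lever o_n−o_1 = (-5.3727,-0.2842,-0.2321)
cross product → J_v[:, 1] = (0.1641,-0.1641,-3.5981)
J_ω[:, 1] = z_1
entry J[3][1] = -0.7071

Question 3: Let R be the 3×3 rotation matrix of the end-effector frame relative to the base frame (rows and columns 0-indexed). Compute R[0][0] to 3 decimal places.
-0.707

End-effector x-axis (col 0 of R) = (-0.7071,-0.7071,0.0000)
R[0][0] = -0.7071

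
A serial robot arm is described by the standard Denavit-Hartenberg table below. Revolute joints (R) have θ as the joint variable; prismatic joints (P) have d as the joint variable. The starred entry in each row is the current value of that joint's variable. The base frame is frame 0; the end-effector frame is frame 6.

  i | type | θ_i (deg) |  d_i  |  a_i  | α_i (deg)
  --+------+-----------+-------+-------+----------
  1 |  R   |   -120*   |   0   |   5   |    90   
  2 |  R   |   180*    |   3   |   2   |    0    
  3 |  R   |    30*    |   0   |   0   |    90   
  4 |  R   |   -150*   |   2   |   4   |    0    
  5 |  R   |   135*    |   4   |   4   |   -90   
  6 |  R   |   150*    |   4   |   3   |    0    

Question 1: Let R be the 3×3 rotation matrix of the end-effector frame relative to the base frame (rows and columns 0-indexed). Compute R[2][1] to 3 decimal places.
End-effector y-axis (col 1 of R) = (-0.1047,0.0775,0.9915)
R[2][1] = 0.9915

0.991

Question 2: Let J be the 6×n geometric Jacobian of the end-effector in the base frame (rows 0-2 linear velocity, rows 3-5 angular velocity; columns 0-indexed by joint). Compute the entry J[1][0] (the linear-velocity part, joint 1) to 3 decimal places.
-4.738

axis z_0 = ẑ; lever o_n−o_0 = (-4.7382,0.7949,4.4344)
cross product → J_v[:, 0] = (-0.7949,-4.7382,0.0000)
J_ω[:, 0] = z_0
entry J[1][0] = -4.7382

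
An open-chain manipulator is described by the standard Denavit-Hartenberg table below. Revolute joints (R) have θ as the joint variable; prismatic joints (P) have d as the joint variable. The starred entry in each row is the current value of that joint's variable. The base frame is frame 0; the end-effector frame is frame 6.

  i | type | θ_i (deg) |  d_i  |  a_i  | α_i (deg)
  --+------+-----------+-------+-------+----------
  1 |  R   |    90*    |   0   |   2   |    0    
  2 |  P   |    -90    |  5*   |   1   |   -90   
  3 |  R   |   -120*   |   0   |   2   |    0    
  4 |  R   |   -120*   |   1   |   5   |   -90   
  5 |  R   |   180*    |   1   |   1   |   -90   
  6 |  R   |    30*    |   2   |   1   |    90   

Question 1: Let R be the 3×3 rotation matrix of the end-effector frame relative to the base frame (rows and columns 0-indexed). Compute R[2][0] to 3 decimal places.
End-effector x-axis (col 0 of R) = (0.8660,-0.0000,0.5000)
R[2][0] = 0.5000

0.500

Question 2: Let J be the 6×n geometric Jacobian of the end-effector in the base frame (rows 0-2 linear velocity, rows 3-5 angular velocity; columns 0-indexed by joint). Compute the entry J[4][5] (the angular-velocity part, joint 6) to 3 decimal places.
1.000

axis z_5 = (0.0000,1.0000,0.0000); lever o_n−o_5 = (0.8660,2.0000,0.5000)
cross product → J_v[:, 5] = (0.5000,0.0000,-0.8660)
J_ω[:, 5] = z_5
entry J[4][5] = 1.0000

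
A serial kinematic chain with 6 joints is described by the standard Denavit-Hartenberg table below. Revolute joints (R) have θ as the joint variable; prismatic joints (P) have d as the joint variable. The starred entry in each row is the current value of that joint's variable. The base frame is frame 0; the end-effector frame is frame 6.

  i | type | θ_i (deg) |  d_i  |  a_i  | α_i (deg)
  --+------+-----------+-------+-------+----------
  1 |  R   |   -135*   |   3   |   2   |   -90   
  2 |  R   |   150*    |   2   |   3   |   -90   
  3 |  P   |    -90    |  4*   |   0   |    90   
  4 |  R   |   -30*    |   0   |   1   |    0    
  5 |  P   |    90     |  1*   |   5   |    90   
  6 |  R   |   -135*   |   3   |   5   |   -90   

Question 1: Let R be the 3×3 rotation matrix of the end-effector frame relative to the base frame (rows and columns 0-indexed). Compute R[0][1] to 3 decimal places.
End-effector y-axis (col 1 of R) = (-0.4356,0.7891,0.4330)
R[0][1] = -0.4356

-0.436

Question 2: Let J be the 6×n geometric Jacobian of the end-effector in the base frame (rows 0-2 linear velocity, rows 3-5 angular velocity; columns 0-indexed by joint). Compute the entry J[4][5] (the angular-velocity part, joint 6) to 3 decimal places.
-0.789

axis z_5 = (0.4356,-0.7891,-0.4330); lever o_n−o_5 = (1.1393,-0.0349,-5.7185)
cross product → J_v[:, 5] = (4.4976,1.9976,0.8839)
J_ω[:, 5] = z_5
entry J[4][5] = -0.7891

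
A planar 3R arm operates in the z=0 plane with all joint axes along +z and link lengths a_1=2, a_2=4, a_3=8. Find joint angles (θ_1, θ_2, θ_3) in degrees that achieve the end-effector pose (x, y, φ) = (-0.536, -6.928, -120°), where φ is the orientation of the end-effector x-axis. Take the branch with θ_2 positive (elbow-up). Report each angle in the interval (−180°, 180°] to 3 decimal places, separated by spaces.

-90.000 120.003 -150.003

wrist centre = target − a_3·(cos φ, sin φ) = (3.4640, 0.0002)
cos θ_2 = (11.9993−2²−4²)/(2·2·4) = -0.5000; θ_2 = 120.0029° (elbow-up)
β = atan2(0.0002,3.4640) = 0.0034°; ψ = atan2(3.4640,-0.0002) = 90.0029°
θ_1 = β − ψ = -89.9995°
θ_3 = φ − θ_1 − θ_2 = -150.0034° (wrapped to (-180°,180°])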